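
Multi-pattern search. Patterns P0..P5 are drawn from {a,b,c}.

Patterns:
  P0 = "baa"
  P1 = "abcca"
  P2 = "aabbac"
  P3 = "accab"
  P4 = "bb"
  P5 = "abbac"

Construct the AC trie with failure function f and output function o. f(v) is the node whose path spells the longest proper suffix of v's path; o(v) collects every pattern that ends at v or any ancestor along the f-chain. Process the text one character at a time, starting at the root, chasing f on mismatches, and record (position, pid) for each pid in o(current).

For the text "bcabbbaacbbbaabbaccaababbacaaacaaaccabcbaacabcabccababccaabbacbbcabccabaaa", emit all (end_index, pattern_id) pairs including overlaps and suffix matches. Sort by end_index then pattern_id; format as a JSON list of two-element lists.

Construct AC machine:
Trie nodes:
  0='ε' goto a→4 b→1
  1='b' goto a→2 b→18
  2='ba' goto a→3
  3='baa' goto ·  [P0 ends]
  4='a' goto a→9 b→5 c→14
  5='ab' goto b→19 c→6
  6='abc' goto c→7
  7='abcc' goto a→8
  8='abcca' goto ·  [P1 ends]
  9='aa' goto b→10
  10='aab' goto b→11
  11='aabb' goto a→12
  12='aabba' goto c→13
  13='aabbac' goto ·  [P2 ends]
  14='ac' goto c→15
  15='acc' goto a→16
  16='acca' goto b→17
  17='accab' goto ·  [P3 ends]
  18='bb' goto ·  [P4 ends]
  19='abb' goto a→20
  20='abba' goto c→21
  21='abbac' goto ·  [P5 ends]

Failure links (BFS by depth):
  fail(1) 'b': from fail(0)=0 chase 'b': 0 ⇒ 0;  out=∅∪out(0)=∅
  fail(4) 'a': from fail(0)=0 chase 'a': 0 ⇒ 0;  out=∅∪out(0)=∅
  fail(2) 'ba': from fail(1)=0 chase 'a': 0 ⇒ 4;  out=∅∪out(4)=∅
  fail(5) 'ab': from fail(4)=0 chase 'b': 0 ⇒ 1;  out=∅∪out(1)=∅
  fail(9) 'aa': from fail(4)=0 chase 'a': 0 ⇒ 4;  out=∅∪out(4)=∅
  fail(14) 'ac': from fail(4)=0 chase 'c': 0 ⇒ 0;  out=∅∪out(0)=∅
  fail(18) 'bb': from fail(1)=0 chase 'b': 0 ⇒ 1;  out={4}∪out(1)={4}
  fail(3) 'baa': from fail(2)=4 chase 'a': 4 ⇒ 9;  out={0}∪out(9)={0}
  fail(6) 'abc': from fail(5)=1 chase 'c': 1→0 ⇒ 0;  out=∅∪out(0)=∅
  fail(10) 'aab': from fail(9)=4 chase 'b': 4 ⇒ 5;  out=∅∪out(5)=∅
  fail(15) 'acc': from fail(14)=0 chase 'c': 0 ⇒ 0;  out=∅∪out(0)=∅
  fail(19) 'abb': from fail(5)=1 chase 'b': 1 ⇒ 18;  out=∅∪out(18)={4}
  fail(7) 'abcc': from fail(6)=0 chase 'c': 0 ⇒ 0;  out=∅∪out(0)=∅
  fail(11) 'aabb': from fail(10)=5 chase 'b': 5 ⇒ 19;  out=∅∪out(19)={4}
  fail(16) 'acca': from fail(15)=0 chase 'a': 0 ⇒ 4;  out=∅∪out(4)=∅
  fail(20) 'abba': from fail(19)=18 chase 'a': 18→1 ⇒ 2;  out=∅∪out(2)=∅
  fail(8) 'abcca': from fail(7)=0 chase 'a': 0 ⇒ 4;  out={1}∪out(4)={1}
  fail(12) 'aabba': from fail(11)=19 chase 'a': 19 ⇒ 20;  out=∅∪out(20)=∅
  fail(17) 'accab': from fail(16)=4 chase 'b': 4 ⇒ 5;  out={3}∪out(5)={3}
  fail(21) 'abbac': from fail(20)=2 chase 'c': 2→4 ⇒ 14;  out={5}∪out(14)={5}
  fail(13) 'aabbac': from fail(12)=20 chase 'c': 20 ⇒ 21;  out={2}∪out(21)={2,5}

Text stream:
i=0 'b': node 0→1
i=1 'c': node 1→0 ·f
i=2 'a': node 0→4
i=3 'b': node 4→5
i=4 'b': node 5→19  ** P4@[3:4]
i=5 'b': node 19→18 ·f  ** P4@[4:5]
i=6 'a': node 18→2 ·f
i=7 'a': node 2→3  ** P0@[5:7]
i=8 'c': node 3→14 ·f
i=9 'b': node 14→1 ·f
i=10 'b': node 1→18  ** P4@[9:10]
i=11 'b': node 18→18 ·f  ** P4@[10:11]
i=12 'a': node 18→2 ·f
i=13 'a': node 2→3  ** P0@[11:13]
i=14 'b': node 3→10 ·f
i=15 'b': node 10→11  ** P4@[14:15]
i=16 'a': node 11→12
i=17 'c': node 12→13  ** P2@[12:17],P5@[13:17]
i=18 'c': node 13→15 ·f
i=19 'a': node 15→16
i=20 'a': node 16→9 ·f
i=21 'b': node 9→10
i=22 'a': node 10→2 ·f
i=23 'b': node 2→5 ·f
i=24 'b': node 5→19  ** P4@[23:24]
i=25 'a': node 19→20
i=26 'c': node 20→21  ** P5@[22:26]
i=27 'a': node 21→4 ·f
i=28 'a': node 4→9
i=29 'a': node 9→9 ·f
i=30 'c': node 9→14 ·f
i=31 'a': node 14→4 ·f
i=32 'a': node 4→9
i=33 'a': node 9→9 ·f
i=34 'c': node 9→14 ·f
i=35 'c': node 14→15
i=36 'a': node 15→16
i=37 'b': node 16→17  ** P3@[33:37]
i=38 'c': node 17→6 ·f
i=39 'b': node 6→1 ·f
i=40 'a': node 1→2
i=41 'a': node 2→3  ** P0@[39:41]
i=42 'c': node 3→14 ·f
i=43 'a': node 14→4 ·f
i=44 'b': node 4→5
i=45 'c': node 5→6
i=46 'a': node 6→4 ·f
i=47 'b': node 4→5
i=48 'c': node 5→6
i=49 'c': node 6→7
i=50 'a': node 7→8  ** P1@[46:50]
i=51 'b': node 8→5 ·f
i=52 'a': node 5→2 ·f
i=53 'b': node 2→5 ·f
i=54 'c': node 5→6
i=55 'c': node 6→7
i=56 'a': node 7→8  ** P1@[52:56]
i=57 'a': node 8→9 ·f
i=58 'b': node 9→10
i=59 'b': node 10→11  ** P4@[58:59]
i=60 'a': node 11→12
i=61 'c': node 12→13  ** P2@[56:61],P5@[57:61]
i=62 'b': node 13→1 ·f
i=63 'b': node 1→18  ** P4@[62:63]
i=64 'c': node 18→0 ·f
i=65 'a': node 0→4
i=66 'b': node 4→5
i=67 'c': node 5→6
i=68 'c': node 6→7
i=69 'a': node 7→8  ** P1@[65:69]
i=70 'b': node 8→5 ·f
i=71 'a': node 5→2 ·f
i=72 'a': node 2→3  ** P0@[70:72]
i=73 'a': node 3→9 ·f

Matches: [[4,4],[5,4],[7,0],[10,4],[11,4],[13,0],[15,4],[17,2],[17,5],[24,4],[26,5],[37,3],[41,0],[50,1],[56,1],[59,4],[61,2],[61,5],[63,4],[69,1],[72,0]]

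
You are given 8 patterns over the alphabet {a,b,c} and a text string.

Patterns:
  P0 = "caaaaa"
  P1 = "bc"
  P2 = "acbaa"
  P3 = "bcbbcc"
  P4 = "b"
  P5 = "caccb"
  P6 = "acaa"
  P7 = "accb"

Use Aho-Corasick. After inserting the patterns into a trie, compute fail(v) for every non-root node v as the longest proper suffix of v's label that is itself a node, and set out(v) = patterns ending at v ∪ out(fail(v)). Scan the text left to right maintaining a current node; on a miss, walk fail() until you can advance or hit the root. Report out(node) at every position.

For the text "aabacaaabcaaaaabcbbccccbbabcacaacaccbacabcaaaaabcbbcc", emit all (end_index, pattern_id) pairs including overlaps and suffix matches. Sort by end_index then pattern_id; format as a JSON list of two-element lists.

Build:
Trie (insert patterns):
  0='ε' goto a→9 b→7 c→1
  1='c' goto a→2
  2='ca' goto a→3 c→18
  3='caa' goto a→4
  4='caaa' goto a→5
  5='caaaa' goto a→6
  6='caaaaa' goto ·  ←P0
  7='b' goto c→8  ←P4
  8='bc' goto b→14  ←P1
  9='a' goto c→10
  10='ac' goto a→21 b→11 c→23
  11='acb' goto a→12
  12='acba' goto a→13
  13='acbaa' goto ·  ←P2
  14='bcb' goto b→15
  15='bcbb' goto c→16
  16='bcbbc' goto c→17
  17='bcbbcc' goto ·  ←P3
  18='cac' goto c→19
  19='cacc' goto b→20
  20='caccb' goto ·  ←P5
  21='aca' goto a→22
  22='acaa' goto ·  ←P6
  23='acc' goto b→24
  24='accb' goto ·  ←P7

BFS fail/out derivation:
  fail(1) 'c': from fail(0)=0 chase 'c': 0 ⇒ 0;  out=∅∪out(0)=∅
  fail(7) 'b': from fail(0)=0 chase 'b': 0 ⇒ 0;  out={4}∪out(0)={4}
  fail(9) 'a': from fail(0)=0 chase 'a': 0 ⇒ 0;  out=∅∪out(0)=∅
  fail(2) 'ca': from fail(1)=0 chase 'a': 0 ⇒ 9;  out=∅∪out(9)=∅
  fail(8) 'bc': from fail(7)=0 chase 'c': 0 ⇒ 1;  out={1}∪out(1)={1}
  fail(10) 'ac': from fail(9)=0 chase 'c': 0 ⇒ 1;  out=∅∪out(1)=∅
  fail(3) 'caa': from fail(2)=9 chase 'a': 9→0 ⇒ 9;  out=∅∪out(9)=∅
  fail(11) 'acb': from fail(10)=1 chase 'b': 1→0 ⇒ 7;  out=∅∪out(7)={4}
  fail(14) 'bcb': from fail(8)=1 chase 'b': 1→0 ⇒ 7;  out=∅∪out(7)={4}
  fail(18) 'cac': from fail(2)=9 chase 'c': 9 ⇒ 10;  out=∅∪out(10)=∅
  fail(21) 'aca': from fail(10)=1 chase 'a': 1 ⇒ 2;  out=∅∪out(2)=∅
  fail(23) 'acc': from fail(10)=1 chase 'c': 1→0 ⇒ 1;  out=∅∪out(1)=∅
  fail(4) 'caaa': from fail(3)=9 chase 'a': 9→0 ⇒ 9;  out=∅∪out(9)=∅
  fail(12) 'acba': from fail(11)=7 chase 'a': 7→0 ⇒ 9;  out=∅∪out(9)=∅
  fail(15) 'bcbb': from fail(14)=7 chase 'b': 7→0 ⇒ 7;  out=∅∪out(7)={4}
  fail(19) 'cacc': from fail(18)=10 chase 'c': 10 ⇒ 23;  out=∅∪out(23)=∅
  fail(22) 'acaa': from fail(21)=2 chase 'a': 2 ⇒ 3;  out={6}∪out(3)={6}
  fail(24) 'accb': from fail(23)=1 chase 'b': 1→0 ⇒ 7;  out={7}∪out(7)={4,7}
  fail(5) 'caaaa': from fail(4)=9 chase 'a': 9→0 ⇒ 9;  out=∅∪out(9)=∅
  fail(13) 'acbaa': from fail(12)=9 chase 'a': 9→0 ⇒ 9;  out={2}∪out(9)={2}
  fail(16) 'bcbbc': from fail(15)=7 chase 'c': 7 ⇒ 8;  out=∅∪out(8)={1}
  fail(20) 'caccb': from fail(19)=23 chase 'b': 23 ⇒ 24;  out={5}∪out(24)={4,5,7}
  fail(6) 'caaaaa': from fail(5)=9 chase 'a': 9→0 ⇒ 9;  out={0}∪out(9)={0}
  fail(17) 'bcbbcc': from fail(16)=8 chase 'c': 8→1→0 ⇒ 1;  out={3}∪out(1)={3}

Scan:
i=0 'a': node 0→9
i=1 'a': node 9→9 ·f
i=2 'b': node 9→7 ·f  ** P4@[2:2]
i=3 'a': node 7→9 ·f
i=4 'c': node 9→10
i=5 'a': node 10→21
i=6 'a': node 21→22  ** P6@[3:6]
i=7 'a': node 22→4 ·f
i=8 'b': node 4→7 ·f  ** P4@[8:8]
i=9 'c': node 7→8  ** P1@[8:9]
i=10 'a': node 8→2 ·f
i=11 'a': node 2→3
i=12 'a': node 3→4
i=13 'a': node 4→5
i=14 'a': node 5→6  ** P0@[9:14]
i=15 'b': node 6→7 ·f  ** P4@[15:15]
i=16 'c': node 7→8  ** P1@[15:16]
i=17 'b': node 8→14  ** P4@[17:17]
i=18 'b': node 14→15  ** P4@[18:18]
i=19 'c': node 15→16  ** P1@[18:19]
i=20 'c': node 16→17  ** P3@[15:20]
i=21 'c': node 17→1 ·f
i=22 'c': node 1→1 ·f
i=23 'b': node 1→7 ·f  ** P4@[23:23]
i=24 'b': node 7→7 ·f  ** P4@[24:24]
i=25 'a': node 7→9 ·f
i=26 'b': node 9→7 ·f  ** P4@[26:26]
i=27 'c': node 7→8  ** P1@[26:27]
i=28 'a': node 8→2 ·f
i=29 'c': node 2→18
i=30 'a': node 18→21 ·f
i=31 'a': node 21→22  ** P6@[28:31]
i=32 'c': node 22→10 ·f
i=33 'a': node 10→21
i=34 'c': node 21→18 ·f
i=35 'c': node 18→19
i=36 'b': node 19→20  ** P4@[36:36],P5@[32:36],P7@[33:36]
i=37 'a': node 20→9 ·f
i=38 'c': node 9→10
i=39 'a': node 10→21
i=40 'b': node 21→7 ·f  ** P4@[40:40]
i=41 'c': node 7→8  ** P1@[40:41]
i=42 'a': node 8→2 ·f
i=43 'a': node 2→3
i=44 'a': node 3→4
i=45 'a': node 4→5
i=46 'a': node 5→6  ** P0@[41:46]
i=47 'b': node 6→7 ·f  ** P4@[47:47]
i=48 'c': node 7→8  ** P1@[47:48]
i=49 'b': node 8→14  ** P4@[49:49]
i=50 'b': node 14→15  ** P4@[50:50]
i=51 'c': node 15→16  ** P1@[50:51]
i=52 'c': node 16→17  ** P3@[47:52]

Matches: [[2,4],[6,6],[8,4],[9,1],[14,0],[15,4],[16,1],[17,4],[18,4],[19,1],[20,3],[23,4],[24,4],[26,4],[27,1],[31,6],[36,4],[36,5],[36,7],[40,4],[41,1],[46,0],[47,4],[48,1],[49,4],[50,4],[51,1],[52,3]]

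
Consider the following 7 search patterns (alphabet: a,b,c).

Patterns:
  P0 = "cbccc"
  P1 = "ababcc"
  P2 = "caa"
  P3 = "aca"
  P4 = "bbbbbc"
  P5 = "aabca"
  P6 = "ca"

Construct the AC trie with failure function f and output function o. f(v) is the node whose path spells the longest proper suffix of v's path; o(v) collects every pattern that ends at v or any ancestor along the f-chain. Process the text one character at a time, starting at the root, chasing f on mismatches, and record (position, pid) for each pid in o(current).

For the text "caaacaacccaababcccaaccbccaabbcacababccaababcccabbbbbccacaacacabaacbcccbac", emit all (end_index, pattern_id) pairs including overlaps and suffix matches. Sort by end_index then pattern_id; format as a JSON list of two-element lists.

Build:
Trie (insert patterns):
  n0 'ε': a→6 b→16 c→1
  n1 'c': a→12 b→2
  n2 'cb': c→3
  n3 'cbc': c→4
  n4 'cbcc': c→5
  n5 'cbccc': ·  [P0 ends]
  n6 'a': a→22 b→7 c→14
  n7 'ab': a→8
  n8 'aba': b→9
  n9 'abab': c→10
  n10 'ababc': c→11
  n11 'ababcc': ·  [P1 ends]
  n12 'ca': a→13  [P6 ends]
  n13 'caa': ·  [P2 ends]
  n14 'ac': a→15
  n15 'aca': ·  [P3 ends]
  n16 'b': b→17
  n17 'bb': b→18
  n18 'bbb': b→19
  n19 'bbbb': b→20
  n20 'bbbbb': c→21
  n21 'bbbbbc': ·  [P4 ends]
  n22 'aa': b→23
  n23 'aab': c→24
  n24 'aabc': a→25
  n25 'aabca': ·  [P5 ends]

BFS fail/out derivation:
  n1('c'): parent n0 fail=0; on 'c' 0 → fail=0;  out ∅∪∅=∅
  n6('a'): parent n0 fail=0; on 'a' 0 → fail=0;  out ∅∪∅=∅
  n16('b'): parent n0 fail=0; on 'b' 0 → fail=0;  out ∅∪∅=∅
  n2('cb'): parent n1 fail=0; on 'b' 0 → fail=16;  out ∅∪∅=∅
  n7('ab'): parent n6 fail=0; on 'b' 0 → fail=16;  out ∅∪∅=∅
  n12('ca'): parent n1 fail=0; on 'a' 0 → fail=6;  out {6}∪∅={6}
  n14('ac'): parent n6 fail=0; on 'c' 0 → fail=1;  out ∅∪∅=∅
  n17('bb'): parent n16 fail=0; on 'b' 0 → fail=16;  out ∅∪∅=∅
  n22('aa'): parent n6 fail=0; on 'a' 0 → fail=6;  out ∅∪∅=∅
  n3('cbc'): parent n2 fail=16; on 'c' 16→0 → fail=1;  out ∅∪∅=∅
  n8('aba'): parent n7 fail=16; on 'a' 16→0 → fail=6;  out ∅∪∅=∅
  n13('caa'): parent n12 fail=6; on 'a' 6 → fail=22;  out {2}∪∅={2}
  n15('aca'): parent n14 fail=1; on 'a' 1 → fail=12;  out {3}∪{6}={3,6}
  n18('bbb'): parent n17 fail=16; on 'b' 16 → fail=17;  out ∅∪∅=∅
  n23('aab'): parent n22 fail=6; on 'b' 6 → fail=7;  out ∅∪∅=∅
  n4('cbcc'): parent n3 fail=1; on 'c' 1→0 → fail=1;  out ∅∪∅=∅
  n9('abab'): parent n8 fail=6; on 'b' 6 → fail=7;  out ∅∪∅=∅
  n19('bbbb'): parent n18 fail=17; on 'b' 17 → fail=18;  out ∅∪∅=∅
  n24('aabc'): parent n23 fail=7; on 'c' 7→16→0 → fail=1;  out ∅∪∅=∅
  n5('cbccc'): parent n4 fail=1; on 'c' 1→0 → fail=1;  out {0}∪∅={0}
  n10('ababc'): parent n9 fail=7; on 'c' 7→16→0 → fail=1;  out ∅∪∅=∅
  n20('bbbbb'): parent n19 fail=18; on 'b' 18 → fail=19;  out ∅∪∅=∅
  n25('aabca'): parent n24 fail=1; on 'a' 1 → fail=12;  out {5}∪{6}={5,6}
  n11('ababcc'): parent n10 fail=1; on 'c' 1→0 → fail=1;  out {1}∪∅={1}
  n21('bbbbbc'): parent n20 fail=19; on 'c' 19→18→17→16→0 → fail=1;  out {4}∪∅={4}

Text stream:
pos 0 'c': at 1
pos 1 'a': at 12  ** P6@[0:1]
pos 2 'a': at 13  ** P2@[0:2]
pos 3 'a': at 22 (via fail)
pos 4 'c': at 14 (via fail)
pos 5 'a': at 15  ** P3@[3:5],P6@[4:5]
pos 6 'a': at 13 (via fail)  ** P2@[4:6]
pos 7 'c': at 14 (via fail)
pos 8 'c': at 1 (via fail)
pos 9 'c': at 1 (via fail)
pos 10 'a': at 12  ** P6@[9:10]
pos 11 'a': at 13  ** P2@[9:11]
pos 12 'b': at 23 (via fail)
pos 13 'a': at 8 (via fail)
pos 14 'b': at 9
pos 15 'c': at 10
pos 16 'c': at 11  ** P1@[11:16]
pos 17 'c': at 1 (via fail)
pos 18 'a': at 12  ** P6@[17:18]
pos 19 'a': at 13  ** P2@[17:19]
pos 20 'c': at 14 (via fail)
pos 21 'c': at 1 (via fail)
pos 22 'b': at 2
pos 23 'c': at 3
pos 24 'c': at 4
pos 25 'a': at 12 (via fail)  ** P6@[24:25]
pos 26 'a': at 13  ** P2@[24:26]
pos 27 'b': at 23 (via fail)
pos 28 'b': at 17 (via fail)
pos 29 'c': at 1 (via fail)
pos 30 'a': at 12  ** P6@[29:30]
pos 31 'c': at 14 (via fail)
pos 32 'a': at 15  ** P3@[30:32],P6@[31:32]
pos 33 'b': at 7 (via fail)
pos 34 'a': at 8
pos 35 'b': at 9
pos 36 'c': at 10
pos 37 'c': at 11  ** P1@[32:37]
pos 38 'a': at 12 (via fail)  ** P6@[37:38]
pos 39 'a': at 13  ** P2@[37:39]
pos 40 'b': at 23 (via fail)
pos 41 'a': at 8 (via fail)
pos 42 'b': at 9
pos 43 'c': at 10
pos 44 'c': at 11  ** P1@[39:44]
pos 45 'c': at 1 (via fail)
pos 46 'a': at 12  ** P6@[45:46]
pos 47 'b': at 7 (via fail)
pos 48 'b': at 17 (via fail)
pos 49 'b': at 18
pos 50 'b': at 19
pos 51 'b': at 20
pos 52 'c': at 21  ** P4@[47:52]
pos 53 'c': at 1 (via fail)
pos 54 'a': at 12  ** P6@[53:54]
pos 55 'c': at 14 (via fail)
pos 56 'a': at 15  ** P3@[54:56],P6@[55:56]
pos 57 'a': at 13 (via fail)  ** P2@[55:57]
pos 58 'c': at 14 (via fail)
pos 59 'a': at 15  ** P3@[57:59],P6@[58:59]
pos 60 'c': at 14 (via fail)
pos 61 'a': at 15  ** P3@[59:61],P6@[60:61]
pos 62 'b': at 7 (via fail)
pos 63 'a': at 8
pos 64 'a': at 22 (via fail)
pos 65 'c': at 14 (via fail)
pos 66 'b': at 2 (via fail)
pos 67 'c': at 3
pos 68 'c': at 4
pos 69 'c': at 5  ** P0@[65:69]
pos 70 'b': at 2 (via fail)
pos 71 'a': at 6 (via fail)
pos 72 'c': at 14

Result: [[1,6],[2,2],[5,3],[5,6],[6,2],[10,6],[11,2],[16,1],[18,6],[19,2],[25,6],[26,2],[30,6],[32,3],[32,6],[37,1],[38,6],[39,2],[44,1],[46,6],[52,4],[54,6],[56,3],[56,6],[57,2],[59,3],[59,6],[61,3],[61,6],[69,0]]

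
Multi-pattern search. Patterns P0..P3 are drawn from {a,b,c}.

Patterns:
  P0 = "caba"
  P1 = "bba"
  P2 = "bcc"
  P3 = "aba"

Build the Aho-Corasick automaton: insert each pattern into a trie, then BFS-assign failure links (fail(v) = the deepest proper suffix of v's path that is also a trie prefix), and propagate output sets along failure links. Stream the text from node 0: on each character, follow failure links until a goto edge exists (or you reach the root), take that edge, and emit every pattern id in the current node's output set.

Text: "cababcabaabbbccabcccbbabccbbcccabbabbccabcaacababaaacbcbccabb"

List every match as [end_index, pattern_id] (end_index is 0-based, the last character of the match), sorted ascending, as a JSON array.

Build:
Trie nodes:
  n0 'ε': a→10 b→5 c→1
  n1 'c': a→2
  n2 'ca': b→3
  n3 'cab': a→4
  n4 'caba': ·  ←P0
  n5 'b': b→6 c→8
  n6 'bb': a→7
  n7 'bba': ·  ←P1
  n8 'bc': c→9
  n9 'bcc': ·  ←P2
  n10 'a': b→11
  n11 'ab': a→12
  n12 'aba': ·  ←P3

Failure links (BFS by depth):
  fail(1) 'c': from fail(0)=0 chase 'c': 0 ⇒ 0;  out=∅∪out(0)=∅
  fail(5) 'b': from fail(0)=0 chase 'b': 0 ⇒ 0;  out=∅∪out(0)=∅
  fail(10) 'a': from fail(0)=0 chase 'a': 0 ⇒ 0;  out=∅∪out(0)=∅
  fail(2) 'ca': from fail(1)=0 chase 'a': 0 ⇒ 10;  out=∅∪out(10)=∅
  fail(6) 'bb': from fail(5)=0 chase 'b': 0 ⇒ 5;  out=∅∪out(5)=∅
  fail(8) 'bc': from fail(5)=0 chase 'c': 0 ⇒ 1;  out=∅∪out(1)=∅
  fail(11) 'ab': from fail(10)=0 chase 'b': 0 ⇒ 5;  out=∅∪out(5)=∅
  fail(3) 'cab': from fail(2)=10 chase 'b': 10 ⇒ 11;  out=∅∪out(11)=∅
  fail(7) 'bba': from fail(6)=5 chase 'a': 5→0 ⇒ 10;  out={1}∪out(10)={1}
  fail(9) 'bcc': from fail(8)=1 chase 'c': 1→0 ⇒ 1;  out={2}∪out(1)={2}
  fail(12) 'aba': from fail(11)=5 chase 'a': 5→0 ⇒ 10;  out={3}∪out(10)={3}
  fail(4) 'caba': from fail(3)=11 chase 'a': 11 ⇒ 12;  out={0}∪out(12)={0,3}

Scan:
[0] read 'c'  n0⇒n1
[1] read 'a'  n1⇒n2
[2] read 'b'  n2⇒n3
[3] read 'a'  n3⇒n4  ** P0@[0:3],P3@[1:3]
[4] read 'b'  n4⇒n11 ·f
[5] read 'c'  n11⇒n8 ·f
[6] read 'a'  n8⇒n2 ·f
[7] read 'b'  n2⇒n3
[8] read 'a'  n3⇒n4  ** P0@[5:8],P3@[6:8]
[9] read 'a'  n4⇒n10 ·f
[10] read 'b'  n10⇒n11
[11] read 'b'  n11⇒n6 ·f
[12] read 'b'  n6⇒n6 ·f
[13] read 'c'  n6⇒n8 ·f
[14] read 'c'  n8⇒n9  ** P2@[12:14]
[15] read 'a'  n9⇒n2 ·f
[16] read 'b'  n2⇒n3
[17] read 'c'  n3⇒n8 ·f
[18] read 'c'  n8⇒n9  ** P2@[16:18]
[19] read 'c'  n9⇒n1 ·f
[20] read 'b'  n1⇒n5 ·f
[21] read 'b'  n5⇒n6
[22] read 'a'  n6⇒n7  ** P1@[20:22]
[23] read 'b'  n7⇒n11 ·f
[24] read 'c'  n11⇒n8 ·f
[25] read 'c'  n8⇒n9  ** P2@[23:25]
[26] read 'b'  n9⇒n5 ·f
[27] read 'b'  n5⇒n6
[28] read 'c'  n6⇒n8 ·f
[29] read 'c'  n8⇒n9  ** P2@[27:29]
[30] read 'c'  n9⇒n1 ·f
[31] read 'a'  n1⇒n2
[32] read 'b'  n2⇒n3
[33] read 'b'  n3⇒n6 ·f
[34] read 'a'  n6⇒n7  ** P1@[32:34]
[35] read 'b'  n7⇒n11 ·f
[36] read 'b'  n11⇒n6 ·f
[37] read 'c'  n6⇒n8 ·f
[38] read 'c'  n8⇒n9  ** P2@[36:38]
[39] read 'a'  n9⇒n2 ·f
[40] read 'b'  n2⇒n3
[41] read 'c'  n3⇒n8 ·f
[42] read 'a'  n8⇒n2 ·f
[43] read 'a'  n2⇒n10 ·f
[44] read 'c'  n10⇒n1 ·f
[45] read 'a'  n1⇒n2
[46] read 'b'  n2⇒n3
[47] read 'a'  n3⇒n4  ** P0@[44:47],P3@[45:47]
[48] read 'b'  n4⇒n11 ·f
[49] read 'a'  n11⇒n12  ** P3@[47:49]
[50] read 'a'  n12⇒n10 ·f
[51] read 'a'  n10⇒n10 ·f
[52] read 'c'  n10⇒n1 ·f
[53] read 'b'  n1⇒n5 ·f
[54] read 'c'  n5⇒n8
[55] read 'b'  n8⇒n5 ·f
[56] read 'c'  n5⇒n8
[57] read 'c'  n8⇒n9  ** P2@[55:57]
[58] read 'a'  n9⇒n2 ·f
[59] read 'b'  n2⇒n3
[60] read 'b'  n3⇒n6 ·f

All matches (sorted): [[3,0],[3,3],[8,0],[8,3],[14,2],[18,2],[22,1],[25,2],[29,2],[34,1],[38,2],[47,0],[47,3],[49,3],[57,2]]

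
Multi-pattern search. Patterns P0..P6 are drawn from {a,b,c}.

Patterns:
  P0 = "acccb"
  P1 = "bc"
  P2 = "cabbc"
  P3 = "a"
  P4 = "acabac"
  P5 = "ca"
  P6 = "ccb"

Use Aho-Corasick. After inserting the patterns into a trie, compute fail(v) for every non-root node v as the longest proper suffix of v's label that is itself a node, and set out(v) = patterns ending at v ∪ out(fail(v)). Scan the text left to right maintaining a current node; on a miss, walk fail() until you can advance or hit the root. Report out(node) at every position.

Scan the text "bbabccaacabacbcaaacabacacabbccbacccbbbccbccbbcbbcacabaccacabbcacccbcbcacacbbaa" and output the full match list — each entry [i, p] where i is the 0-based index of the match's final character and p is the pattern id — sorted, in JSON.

Build automaton:
Trie (insert patterns):
  n0 'ε': a→1 b→6 c→8
  n1 'a': c→2  ←P3
  n2 'ac': a→13 c→3
  n3 'acc': c→4
  n4 'accc': b→5
  n5 'acccb': ·  ←P0
  n6 'b': c→7
  n7 'bc': ·  ←P1
  n8 'c': a→9 c→17
  n9 'ca': b→10  ←P5
  n10 'cab': b→11
  n11 'cabb': c→12
  n12 'cabbc': ·  ←P2
  n13 'aca': b→14
  n14 'acab': a→15
  n15 'acaba': c→16
  n16 'acabac': ·  ←P4
  n17 'cc': b→18
  n18 'ccb': ·  ←P6

Failure links (BFS by depth):
  fail(1) 'a': from fail(0)=0 chase 'a': 0 ⇒ 0;  out={3}∪out(0)={3}
  fail(6) 'b': from fail(0)=0 chase 'b': 0 ⇒ 0;  out=∅∪out(0)=∅
  fail(8) 'c': from fail(0)=0 chase 'c': 0 ⇒ 0;  out=∅∪out(0)=∅
  fail(2) 'ac': from fail(1)=0 chase 'c': 0 ⇒ 8;  out=∅∪out(8)=∅
  fail(7) 'bc': from fail(6)=0 chase 'c': 0 ⇒ 8;  out={1}∪out(8)={1}
  fail(9) 'ca': from fail(8)=0 chase 'a': 0 ⇒ 1;  out={5}∪out(1)={3,5}
  fail(17) 'cc': from fail(8)=0 chase 'c': 0 ⇒ 8;  out=∅∪out(8)=∅
  fail(3) 'acc': from fail(2)=8 chase 'c': 8 ⇒ 17;  out=∅∪out(17)=∅
  fail(10) 'cab': from fail(9)=1 chase 'b': 1→0 ⇒ 6;  out=∅∪out(6)=∅
  fail(13) 'aca': from fail(2)=8 chase 'a': 8 ⇒ 9;  out=∅∪out(9)={3,5}
  fail(18) 'ccb': from fail(17)=8 chase 'b': 8→0 ⇒ 6;  out={6}∪out(6)={6}
  fail(4) 'accc': from fail(3)=17 chase 'c': 17→8 ⇒ 17;  out=∅∪out(17)=∅
  fail(11) 'cabb': from fail(10)=6 chase 'b': 6→0 ⇒ 6;  out=∅∪out(6)=∅
  fail(14) 'acab': from fail(13)=9 chase 'b': 9 ⇒ 10;  out=∅∪out(10)=∅
  fail(5) 'acccb': from fail(4)=17 chase 'b': 17 ⇒ 18;  out={0}∪out(18)={0,6}
  fail(12) 'cabbc': from fail(11)=6 chase 'c': 6 ⇒ 7;  out={2}∪out(7)={1,2}
  fail(15) 'acaba': from fail(14)=10 chase 'a': 10→6→0 ⇒ 1;  out=∅∪out(1)={3}
  fail(16) 'acabac': from fail(15)=1 chase 'c': 1 ⇒ 2;  out={4}∪out(2)={4}

Run:
[0] read 'b'  n0⇒n6
[1] read 'b'  n6⇒n6 ·f
[2] read 'a'  n6⇒n1 ·f  emit P3@[2:2]
[3] read 'b'  n1⇒n6 ·f
[4] read 'c'  n6⇒n7  emit P1@[3:4]
[5] read 'c'  n7⇒n17 ·f
[6] read 'a'  n17⇒n9 ·f  emit P3@[6:6],P5@[5:6]
[7] read 'a'  n9⇒n1 ·f  emit P3@[7:7]
[8] read 'c'  n1⇒n2
[9] read 'a'  n2⇒n13  emit P3@[9:9],P5@[8:9]
[10] read 'b'  n13⇒n14
[11] read 'a'  n14⇒n15  emit P3@[11:11]
[12] read 'c'  n15⇒n16  emit P4@[7:12]
[13] read 'b'  n16⇒n6 ·f
[14] read 'c'  n6⇒n7  emit P1@[13:14]
[15] read 'a'  n7⇒n9 ·f  emit P3@[15:15],P5@[14:15]
[16] read 'a'  n9⇒n1 ·f  emit P3@[16:16]
[17] read 'a'  n1⇒n1 ·f  emit P3@[17:17]
[18] read 'c'  n1⇒n2
[19] read 'a'  n2⇒n13  emit P3@[19:19],P5@[18:19]
[20] read 'b'  n13⇒n14
[21] read 'a'  n14⇒n15  emit P3@[21:21]
[22] read 'c'  n15⇒n16  emit P4@[17:22]
[23] read 'a'  n16⇒n13 ·f  emit P3@[23:23],P5@[22:23]
[24] read 'c'  n13⇒n2 ·f
[25] read 'a'  n2⇒n13  emit P3@[25:25],P5@[24:25]
[26] read 'b'  n13⇒n14
[27] read 'b'  n14⇒n11 ·f
[28] read 'c'  n11⇒n12  emit P1@[27:28],P2@[24:28]
[29] read 'c'  n12⇒n17 ·f
[30] read 'b'  n17⇒n18  emit P6@[28:30]
[31] read 'a'  n18⇒n1 ·f  emit P3@[31:31]
[32] read 'c'  n1⇒n2
[33] read 'c'  n2⇒n3
[34] read 'c'  n3⇒n4
[35] read 'b'  n4⇒n5  emit P0@[31:35],P6@[33:35]
[36] read 'b'  n5⇒n6 ·f
[37] read 'b'  n6⇒n6 ·f
[38] read 'c'  n6⇒n7  emit P1@[37:38]
[39] read 'c'  n7⇒n17 ·f
[40] read 'b'  n17⇒n18  emit P6@[38:40]
[41] read 'c'  n18⇒n7 ·f  emit P1@[40:41]
[42] read 'c'  n7⇒n17 ·f
[43] read 'b'  n17⇒n18  emit P6@[41:43]
[44] read 'b'  n18⇒n6 ·f
[45] read 'c'  n6⇒n7  emit P1@[44:45]
[46] read 'b'  n7⇒n6 ·f
[47] read 'b'  n6⇒n6 ·f
[48] read 'c'  n6⇒n7  emit P1@[47:48]
[49] read 'a'  n7⇒n9 ·f  emit P3@[49:49],P5@[48:49]
[50] read 'c'  n9⇒n2 ·f
[51] read 'a'  n2⇒n13  emit P3@[51:51],P5@[50:51]
[52] read 'b'  n13⇒n14
[53] read 'a'  n14⇒n15  emit P3@[53:53]
[54] read 'c'  n15⇒n16  emit P4@[49:54]
[55] read 'c'  n16⇒n3 ·f
[56] read 'a'  n3⇒n9 ·f  emit P3@[56:56],P5@[55:56]
[57] read 'c'  n9⇒n2 ·f
[58] read 'a'  n2⇒n13  emit P3@[58:58],P5@[57:58]
[59] read 'b'  n13⇒n14
[60] read 'b'  n14⇒n11 ·f
[61] read 'c'  n11⇒n12  emit P1@[60:61],P2@[57:61]
[62] read 'a'  n12⇒n9 ·f  emit P3@[62:62],P5@[61:62]
[63] read 'c'  n9⇒n2 ·f
[64] read 'c'  n2⇒n3
[65] read 'c'  n3⇒n4
[66] read 'b'  n4⇒n5  emit P0@[62:66],P6@[64:66]
[67] read 'c'  n5⇒n7 ·f  emit P1@[66:67]
[68] read 'b'  n7⇒n6 ·f
[69] read 'c'  n6⇒n7  emit P1@[68:69]
[70] read 'a'  n7⇒n9 ·f  emit P3@[70:70],P5@[69:70]
[71] read 'c'  n9⇒n2 ·f
[72] read 'a'  n2⇒n13  emit P3@[72:72],P5@[71:72]
[73] read 'c'  n13⇒n2 ·f
[74] read 'b'  n2⇒n6 ·f
[75] read 'b'  n6⇒n6 ·f
[76] read 'a'  n6⇒n1 ·f  emit P3@[76:76]
[77] read 'a'  n1⇒n1 ·f  emit P3@[77:77]

All matches (sorted): [[2,3],[4,1],[6,3],[6,5],[7,3],[9,3],[9,5],[11,3],[12,4],[14,1],[15,3],[15,5],[16,3],[17,3],[19,3],[19,5],[21,3],[22,4],[23,3],[23,5],[25,3],[25,5],[28,1],[28,2],[30,6],[31,3],[35,0],[35,6],[38,1],[40,6],[41,1],[43,6],[45,1],[48,1],[49,3],[49,5],[51,3],[51,5],[53,3],[54,4],[56,3],[56,5],[58,3],[58,5],[61,1],[61,2],[62,3],[62,5],[66,0],[66,6],[67,1],[69,1],[70,3],[70,5],[72,3],[72,5],[76,3],[77,3]]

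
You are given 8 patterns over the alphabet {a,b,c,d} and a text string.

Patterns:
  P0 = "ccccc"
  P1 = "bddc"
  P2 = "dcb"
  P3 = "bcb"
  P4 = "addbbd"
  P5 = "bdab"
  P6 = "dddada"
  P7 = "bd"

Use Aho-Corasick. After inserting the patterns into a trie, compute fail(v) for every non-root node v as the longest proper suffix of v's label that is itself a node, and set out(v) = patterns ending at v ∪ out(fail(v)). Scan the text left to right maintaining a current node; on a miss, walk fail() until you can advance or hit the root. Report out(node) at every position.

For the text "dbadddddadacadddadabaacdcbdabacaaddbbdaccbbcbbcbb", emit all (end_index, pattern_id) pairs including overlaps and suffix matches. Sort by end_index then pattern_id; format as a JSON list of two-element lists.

Build automaton:
Trie (insert patterns):
  0='ε' goto a→15 b→6 c→1 d→10
  1='c' goto c→2
  2='cc' goto c→3
  3='ccc' goto c→4
  4='cccc' goto c→5
  5='ccccc' goto ·  [P0 ends]
  6='b' goto c→13 d→7
  7='bd' goto a→21 d→8  [P7 ends]
  8='bdd' goto c→9
  9='bddc' goto ·  [P1 ends]
  10='d' goto c→11 d→23
  11='dc' goto b→12
  12='dcb' goto ·  [P2 ends]
  13='bc' goto b→14
  14='bcb' goto ·  [P3 ends]
  15='a' goto d→16
  16='ad' goto d→17
  17='add' goto b→18
  18='addb' goto b→19
  19='addbb' goto d→20
  20='addbbd' goto ·  [P4 ends]
  21='bda' goto b→22
  22='bdab' goto ·  [P5 ends]
  23='dd' goto d→24
  24='ddd' goto a→25
  25='ddda' goto d→26
  26='dddad' goto a→27
  27='dddada' goto ·  [P6 ends]

BFS fail/out derivation:
  n1('c'): parent n0 fail=0; on 'c' 0 → fail=0;  out ∅∪∅=∅
  n6('b'): parent n0 fail=0; on 'b' 0 → fail=0;  out ∅∪∅=∅
  n10('d'): parent n0 fail=0; on 'd' 0 → fail=0;  out ∅∪∅=∅
  n15('a'): parent n0 fail=0; on 'a' 0 → fail=0;  out ∅∪∅=∅
  n2('cc'): parent n1 fail=0; on 'c' 0 → fail=1;  out ∅∪∅=∅
  n7('bd'): parent n6 fail=0; on 'd' 0 → fail=10;  out {7}∪∅={7}
  n11('dc'): parent n10 fail=0; on 'c' 0 → fail=1;  out ∅∪∅=∅
  n13('bc'): parent n6 fail=0; on 'c' 0 → fail=1;  out ∅∪∅=∅
  n16('ad'): parent n15 fail=0; on 'd' 0 → fail=10;  out ∅∪∅=∅
  n23('dd'): parent n10 fail=0; on 'd' 0 → fail=10;  out ∅∪∅=∅
  n3('ccc'): parent n2 fail=1; on 'c' 1 → fail=2;  out ∅∪∅=∅
  n8('bdd'): parent n7 fail=10; on 'd' 10 → fail=23;  out ∅∪∅=∅
  n12('dcb'): parent n11 fail=1; on 'b' 1→0 → fail=6;  out {2}∪∅={2}
  n14('bcb'): parent n13 fail=1; on 'b' 1→0 → fail=6;  out {3}∪∅={3}
  n17('add'): parent n16 fail=10; on 'd' 10 → fail=23;  out ∅∪∅=∅
  n21('bda'): parent n7 fail=10; on 'a' 10→0 → fail=15;  out ∅∪∅=∅
  n24('ddd'): parent n23 fail=10; on 'd' 10 → fail=23;  out ∅∪∅=∅
  n4('cccc'): parent n3 fail=2; on 'c' 2 → fail=3;  out ∅∪∅=∅
  n9('bddc'): parent n8 fail=23; on 'c' 23→10 → fail=11;  out {1}∪∅={1}
  n18('addb'): parent n17 fail=23; on 'b' 23→10→0 → fail=6;  out ∅∪∅=∅
  n22('bdab'): parent n21 fail=15; on 'b' 15→0 → fail=6;  out {5}∪∅={5}
  n25('ddda'): parent n24 fail=23; on 'a' 23→10→0 → fail=15;  out ∅∪∅=∅
  n5('ccccc'): parent n4 fail=3; on 'c' 3 → fail=4;  out {0}∪∅={0}
  n19('addbb'): parent n18 fail=6; on 'b' 6→0 → fail=6;  out ∅∪∅=∅
  n26('dddad'): parent n25 fail=15; on 'd' 15 → fail=16;  out ∅∪∅=∅
  n20('addbbd'): parent n19 fail=6; on 'd' 6 → fail=7;  out {4}∪{7}={4,7}
  n27('dddada'): parent n26 fail=16; on 'a' 16→10→0 → fail=15;  out {6}∪∅={6}

Run:
pos 0 'd': at 10
pos 1 'b': at 6 (fail-walked)
pos 2 'a': at 15 (fail-walked)
pos 3 'd': at 16
pos 4 'd': at 17
pos 5 'd': at 24 (fail-walked)
pos 6 'd': at 24 (fail-walked)
pos 7 'd': at 24 (fail-walked)
pos 8 'a': at 25
pos 9 'd': at 26
pos 10 'a': at 27  emit P6@[5:10]
pos 11 'c': at 1 (fail-walked)
pos 12 'a': at 15 (fail-walked)
pos 13 'd': at 16
pos 14 'd': at 17
pos 15 'd': at 24 (fail-walked)
pos 16 'a': at 25
pos 17 'd': at 26
pos 18 'a': at 27  emit P6@[13:18]
pos 19 'b': at 6 (fail-walked)
pos 20 'a': at 15 (fail-walked)
pos 21 'a': at 15 (fail-walked)
pos 22 'c': at 1 (fail-walked)
pos 23 'd': at 10 (fail-walked)
pos 24 'c': at 11
pos 25 'b': at 12  emit P2@[23:25]
pos 26 'd': at 7 (fail-walked)  emit P7@[25:26]
pos 27 'a': at 21
pos 28 'b': at 22  emit P5@[25:28]
pos 29 'a': at 15 (fail-walked)
pos 30 'c': at 1 (fail-walked)
pos 31 'a': at 15 (fail-walked)
pos 32 'a': at 15 (fail-walked)
pos 33 'd': at 16
pos 34 'd': at 17
pos 35 'b': at 18
pos 36 'b': at 19
pos 37 'd': at 20  emit P4@[32:37],P7@[36:37]
pos 38 'a': at 21 (fail-walked)
pos 39 'c': at 1 (fail-walked)
pos 40 'c': at 2
pos 41 'b': at 6 (fail-walked)
pos 42 'b': at 6 (fail-walked)
pos 43 'c': at 13
pos 44 'b': at 14  emit P3@[42:44]
pos 45 'b': at 6 (fail-walked)
pos 46 'c': at 13
pos 47 'b': at 14  emit P3@[45:47]
pos 48 'b': at 6 (fail-walked)

All matches (sorted): [[10,6],[18,6],[25,2],[26,7],[28,5],[37,4],[37,7],[44,3],[47,3]]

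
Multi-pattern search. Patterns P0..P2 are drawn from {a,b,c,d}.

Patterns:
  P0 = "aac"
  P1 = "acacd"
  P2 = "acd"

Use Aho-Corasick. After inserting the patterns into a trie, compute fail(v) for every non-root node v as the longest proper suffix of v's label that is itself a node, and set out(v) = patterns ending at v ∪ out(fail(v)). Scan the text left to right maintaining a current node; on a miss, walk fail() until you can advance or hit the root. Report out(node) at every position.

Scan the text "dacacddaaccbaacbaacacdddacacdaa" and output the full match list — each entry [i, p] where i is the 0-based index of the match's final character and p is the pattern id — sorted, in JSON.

Construct AC machine:
Trie nodes:
  0='ε' goto a→1
  1='a' goto a→2 c→4
  2='aa' goto c→3
  3='aac' goto ·  [P0 ends]
  4='ac' goto a→5 d→8
  5='aca' goto c→6
  6='acac' goto d→7
  7='acacd' goto ·  [P1 ends]
  8='acd' goto ·  [P2 ends]

BFS fail/out derivation:
  n1('a'): parent n0 fail=0; on 'a' 0 → fail=0;  out ∅∪∅=∅
  n2('aa'): parent n1 fail=0; on 'a' 0 → fail=1;  out ∅∪∅=∅
  n4('ac'): parent n1 fail=0; on 'c' 0 → fail=0;  out ∅∪∅=∅
  n3('aac'): parent n2 fail=1; on 'c' 1 → fail=4;  out {0}∪∅={0}
  n5('aca'): parent n4 fail=0; on 'a' 0 → fail=1;  out ∅∪∅=∅
  n8('acd'): parent n4 fail=0; on 'd' 0 → fail=0;  out {2}∪∅={2}
  n6('acac'): parent n5 fail=1; on 'c' 1 → fail=4;  out ∅∪∅=∅
  n7('acacd'): parent n6 fail=4; on 'd' 4 → fail=8;  out {1}∪{2}={1,2}

Run:
i=0 'd': node 0→0
i=1 'a': node 0→1
i=2 'c': node 1→4
i=3 'a': node 4→5
i=4 'c': node 5→6
i=5 'd': node 6→7  → match P1@[1:5],P2@[3:5]
i=6 'd': node 7→0 ·f
i=7 'a': node 0→1
i=8 'a': node 1→2
i=9 'c': node 2→3  → match P0@[7:9]
i=10 'c': node 3→0 ·f
i=11 'b': node 0→0
i=12 'a': node 0→1
i=13 'a': node 1→2
i=14 'c': node 2→3  → match P0@[12:14]
i=15 'b': node 3→0 ·f
i=16 'a': node 0→1
i=17 'a': node 1→2
i=18 'c': node 2→3  → match P0@[16:18]
i=19 'a': node 3→5 ·f
i=20 'c': node 5→6
i=21 'd': node 6→7  → match P1@[17:21],P2@[19:21]
i=22 'd': node 7→0 ·f
i=23 'd': node 0→0
i=24 'a': node 0→1
i=25 'c': node 1→4
i=26 'a': node 4→5
i=27 'c': node 5→6
i=28 'd': node 6→7  → match P1@[24:28],P2@[26:28]
i=29 'a': node 7→1 ·f
i=30 'a': node 1→2

Matches: [[5,1],[5,2],[9,0],[14,0],[18,0],[21,1],[21,2],[28,1],[28,2]]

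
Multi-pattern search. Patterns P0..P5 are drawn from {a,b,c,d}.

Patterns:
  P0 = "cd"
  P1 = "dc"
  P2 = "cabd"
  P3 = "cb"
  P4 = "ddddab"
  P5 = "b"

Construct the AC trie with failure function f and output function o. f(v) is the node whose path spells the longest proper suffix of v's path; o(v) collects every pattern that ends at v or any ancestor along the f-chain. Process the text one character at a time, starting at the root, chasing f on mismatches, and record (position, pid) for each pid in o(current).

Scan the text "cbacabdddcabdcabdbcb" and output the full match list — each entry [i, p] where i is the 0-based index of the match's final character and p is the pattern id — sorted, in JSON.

Construct AC machine:
Trie (insert patterns):
  n0 'ε': b→14 c→1 d→3
  n1 'c': a→5 b→8 d→2
  n2 'cd': ·  [P0 ends]
  n3 'd': c→4 d→9
  n4 'dc': ·  [P1 ends]
  n5 'ca': b→6
  n6 'cab': d→7
  n7 'cabd': ·  [P2 ends]
  n8 'cb': ·  [P3 ends]
  n9 'dd': d→10
  n10 'ddd': d→11
  n11 'dddd': a→12
  n12 'dddda': b→13
  n13 'ddddab': ·  [P4 ends]
  n14 'b': ·  [P5 ends]

BFS fail/out derivation:
  fail(1) 'c': from fail(0)=0 chase 'c': 0 ⇒ 0;  out=∅∪out(0)=∅
  fail(3) 'd': from fail(0)=0 chase 'd': 0 ⇒ 0;  out=∅∪out(0)=∅
  fail(14) 'b': from fail(0)=0 chase 'b': 0 ⇒ 0;  out={5}∪out(0)={5}
  fail(2) 'cd': from fail(1)=0 chase 'd': 0 ⇒ 3;  out={0}∪out(3)={0}
  fail(4) 'dc': from fail(3)=0 chase 'c': 0 ⇒ 1;  out={1}∪out(1)={1}
  fail(5) 'ca': from fail(1)=0 chase 'a': 0 ⇒ 0;  out=∅∪out(0)=∅
  fail(8) 'cb': from fail(1)=0 chase 'b': 0 ⇒ 14;  out={3}∪out(14)={3,5}
  fail(9) 'dd': from fail(3)=0 chase 'd': 0 ⇒ 3;  out=∅∪out(3)=∅
  fail(6) 'cab': from fail(5)=0 chase 'b': 0 ⇒ 14;  out=∅∪out(14)={5}
  fail(10) 'ddd': from fail(9)=3 chase 'd': 3 ⇒ 9;  out=∅∪out(9)=∅
  fail(7) 'cabd': from fail(6)=14 chase 'd': 14→0 ⇒ 3;  out={2}∪out(3)={2}
  fail(11) 'dddd': from fail(10)=9 chase 'd': 9 ⇒ 10;  out=∅∪out(10)=∅
  fail(12) 'dddda': from fail(11)=10 chase 'a': 10→9→3→0 ⇒ 0;  out=∅∪out(0)=∅
  fail(13) 'ddddab': from fail(12)=0 chase 'b': 0 ⇒ 14;  out={4}∪out(14)={4,5}

Text stream:
[0] read 'c'  n0⇒n1
[1] read 'b'  n1⇒n8  emit P3@[0:1],P5@[1:1]
[2] read 'a'  n8⇒n0 (via fail)
[3] read 'c'  n0⇒n1
[4] read 'a'  n1⇒n5
[5] read 'b'  n5⇒n6  emit P5@[5:5]
[6] read 'd'  n6⇒n7  emit P2@[3:6]
[7] read 'd'  n7⇒n9 (via fail)
[8] read 'd'  n9⇒n10
[9] read 'c'  n10⇒n4 (via fail)  emit P1@[8:9]
[10] read 'a'  n4⇒n5 (via fail)
[11] read 'b'  n5⇒n6  emit P5@[11:11]
[12] read 'd'  n6⇒n7  emit P2@[9:12]
[13] read 'c'  n7⇒n4 (via fail)  emit P1@[12:13]
[14] read 'a'  n4⇒n5 (via fail)
[15] read 'b'  n5⇒n6  emit P5@[15:15]
[16] read 'd'  n6⇒n7  emit P2@[13:16]
[17] read 'b'  n7⇒n14 (via fail)  emit P5@[17:17]
[18] read 'c'  n14⇒n1 (via fail)
[19] read 'b'  n1⇒n8  emit P3@[18:19],P5@[19:19]

Result: [[1,3],[1,5],[5,5],[6,2],[9,1],[11,5],[12,2],[13,1],[15,5],[16,2],[17,5],[19,3],[19,5]]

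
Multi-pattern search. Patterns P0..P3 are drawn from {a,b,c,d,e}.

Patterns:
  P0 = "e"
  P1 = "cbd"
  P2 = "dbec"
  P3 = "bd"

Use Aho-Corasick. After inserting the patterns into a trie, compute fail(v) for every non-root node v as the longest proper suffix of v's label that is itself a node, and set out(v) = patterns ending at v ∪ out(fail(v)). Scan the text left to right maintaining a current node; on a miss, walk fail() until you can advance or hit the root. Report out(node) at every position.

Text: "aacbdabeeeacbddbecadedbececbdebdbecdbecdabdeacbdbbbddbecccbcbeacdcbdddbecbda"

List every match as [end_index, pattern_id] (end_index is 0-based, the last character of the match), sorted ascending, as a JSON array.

Build automaton:
Trie (insert patterns):
  n0 'ε': b→9 c→2 d→5 e→1
  n1 'e': ·  [P0 ends]
  n2 'c': b→3
  n3 'cb': d→4
  n4 'cbd': ·  [P1 ends]
  n5 'd': b→6
  n6 'db': e→7
  n7 'dbe': c→8
  n8 'dbec': ·  [P2 ends]
  n9 'b': d→10
  n10 'bd': ·  [P3 ends]

Failure links (BFS by depth):
  fail(1) 'e': from fail(0)=0 chase 'e': 0 ⇒ 0;  out={0}∪out(0)={0}
  fail(2) 'c': from fail(0)=0 chase 'c': 0 ⇒ 0;  out=∅∪out(0)=∅
  fail(5) 'd': from fail(0)=0 chase 'd': 0 ⇒ 0;  out=∅∪out(0)=∅
  fail(9) 'b': from fail(0)=0 chase 'b': 0 ⇒ 0;  out=∅∪out(0)=∅
  fail(3) 'cb': from fail(2)=0 chase 'b': 0 ⇒ 9;  out=∅∪out(9)=∅
  fail(6) 'db': from fail(5)=0 chase 'b': 0 ⇒ 9;  out=∅∪out(9)=∅
  fail(10) 'bd': from fail(9)=0 chase 'd': 0 ⇒ 5;  out={3}∪out(5)={3}
  fail(4) 'cbd': from fail(3)=9 chase 'd': 9 ⇒ 10;  out={1}∪out(10)={1,3}
  fail(7) 'dbe': from fail(6)=9 chase 'e': 9→0 ⇒ 1;  out=∅∪out(1)={0}
  fail(8) 'dbec': from fail(7)=1 chase 'c': 1→0 ⇒ 2;  out={2}∪out(2)={2}

Scan:
pos 0 'a': at 0
pos 1 'a': at 0
pos 2 'c': at 2
pos 3 'b': at 3
pos 4 'd': at 4  emit P1@[2:4],P3@[3:4]
pos 5 'a': at 0 ·f
pos 6 'b': at 9
pos 7 'e': at 1 ·f  emit P0@[7:7]
pos 8 'e': at 1 ·f  emit P0@[8:8]
pos 9 'e': at 1 ·f  emit P0@[9:9]
pos 10 'a': at 0 ·f
pos 11 'c': at 2
pos 12 'b': at 3
pos 13 'd': at 4  emit P1@[11:13],P3@[12:13]
pos 14 'd': at 5 ·f
pos 15 'b': at 6
pos 16 'e': at 7  emit P0@[16:16]
pos 17 'c': at 8  emit P2@[14:17]
pos 18 'a': at 0 ·f
pos 19 'd': at 5
pos 20 'e': at 1 ·f  emit P0@[20:20]
pos 21 'd': at 5 ·f
pos 22 'b': at 6
pos 23 'e': at 7  emit P0@[23:23]
pos 24 'c': at 8  emit P2@[21:24]
pos 25 'e': at 1 ·f  emit P0@[25:25]
pos 26 'c': at 2 ·f
pos 27 'b': at 3
pos 28 'd': at 4  emit P1@[26:28],P3@[27:28]
pos 29 'e': at 1 ·f  emit P0@[29:29]
pos 30 'b': at 9 ·f
pos 31 'd': at 10  emit P3@[30:31]
pos 32 'b': at 6 ·f
pos 33 'e': at 7  emit P0@[33:33]
pos 34 'c': at 8  emit P2@[31:34]
pos 35 'd': at 5 ·f
pos 36 'b': at 6
pos 37 'e': at 7  emit P0@[37:37]
pos 38 'c': at 8  emit P2@[35:38]
pos 39 'd': at 5 ·f
pos 40 'a': at 0 ·f
pos 41 'b': at 9
pos 42 'd': at 10  emit P3@[41:42]
pos 43 'e': at 1 ·f  emit P0@[43:43]
pos 44 'a': at 0 ·f
pos 45 'c': at 2
pos 46 'b': at 3
pos 47 'd': at 4  emit P1@[45:47],P3@[46:47]
pos 48 'b': at 6 ·f
pos 49 'b': at 9 ·f
pos 50 'b': at 9 ·f
pos 51 'd': at 10  emit P3@[50:51]
pos 52 'd': at 5 ·f
pos 53 'b': at 6
pos 54 'e': at 7  emit P0@[54:54]
pos 55 'c': at 8  emit P2@[52:55]
pos 56 'c': at 2 ·f
pos 57 'c': at 2 ·f
pos 58 'b': at 3
pos 59 'c': at 2 ·f
pos 60 'b': at 3
pos 61 'e': at 1 ·f  emit P0@[61:61]
pos 62 'a': at 0 ·f
pos 63 'c': at 2
pos 64 'd': at 5 ·f
pos 65 'c': at 2 ·f
pos 66 'b': at 3
pos 67 'd': at 4  emit P1@[65:67],P3@[66:67]
pos 68 'd': at 5 ·f
pos 69 'd': at 5 ·f
pos 70 'b': at 6
pos 71 'e': at 7  emit P0@[71:71]
pos 72 'c': at 8  emit P2@[69:72]
pos 73 'b': at 3 ·f
pos 74 'd': at 4  emit P1@[72:74],P3@[73:74]
pos 75 'a': at 0 ·f

All matches (sorted): [[4,1],[4,3],[7,0],[8,0],[9,0],[13,1],[13,3],[16,0],[17,2],[20,0],[23,0],[24,2],[25,0],[28,1],[28,3],[29,0],[31,3],[33,0],[34,2],[37,0],[38,2],[42,3],[43,0],[47,1],[47,3],[51,3],[54,0],[55,2],[61,0],[67,1],[67,3],[71,0],[72,2],[74,1],[74,3]]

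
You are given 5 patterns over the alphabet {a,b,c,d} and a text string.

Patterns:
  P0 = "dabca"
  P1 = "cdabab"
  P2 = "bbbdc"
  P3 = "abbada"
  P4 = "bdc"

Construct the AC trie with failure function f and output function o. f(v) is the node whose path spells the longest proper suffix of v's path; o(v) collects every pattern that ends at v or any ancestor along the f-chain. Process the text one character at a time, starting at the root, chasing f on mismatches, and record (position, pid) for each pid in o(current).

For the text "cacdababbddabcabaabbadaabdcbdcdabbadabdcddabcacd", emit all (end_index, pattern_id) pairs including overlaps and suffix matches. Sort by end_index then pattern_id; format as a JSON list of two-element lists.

Build automaton:
Trie (insert patterns):
  n0 'ε': a→17 b→12 c→6 d→1
  n1 'd': a→2
  n2 'da': b→3
  n3 'dab': c→4
  n4 'dabc': a→5
  n5 'dabca': ·  [P0 ends]
  n6 'c': d→7
  n7 'cd': a→8
  n8 'cda': b→9
  n9 'cdab': a→10
  n10 'cdaba': b→11
  n11 'cdabab': ·  [P1 ends]
  n12 'b': b→13 d→23
  n13 'bb': b→14
  n14 'bbb': d→15
  n15 'bbbd': c→16
  n16 'bbbdc': ·  [P2 ends]
  n17 'a': b→18
  n18 'ab': b→19
  n19 'abb': a→20
  n20 'abba': d→21
  n21 'abbad': a→22
  n22 'abbada': ·  [P3 ends]
  n23 'bd': c→24
  n24 'bdc': ·  [P4 ends]

BFS fail/out derivation:
  fail(1) 'd': from fail(0)=0 chase 'd': 0 ⇒ 0;  out=∅∪out(0)=∅
  fail(6) 'c': from fail(0)=0 chase 'c': 0 ⇒ 0;  out=∅∪out(0)=∅
  fail(12) 'b': from fail(0)=0 chase 'b': 0 ⇒ 0;  out=∅∪out(0)=∅
  fail(17) 'a': from fail(0)=0 chase 'a': 0 ⇒ 0;  out=∅∪out(0)=∅
  fail(2) 'da': from fail(1)=0 chase 'a': 0 ⇒ 17;  out=∅∪out(17)=∅
  fail(7) 'cd': from fail(6)=0 chase 'd': 0 ⇒ 1;  out=∅∪out(1)=∅
  fail(13) 'bb': from fail(12)=0 chase 'b': 0 ⇒ 12;  out=∅∪out(12)=∅
  fail(18) 'ab': from fail(17)=0 chase 'b': 0 ⇒ 12;  out=∅∪out(12)=∅
  fail(23) 'bd': from fail(12)=0 chase 'd': 0 ⇒ 1;  out=∅∪out(1)=∅
  fail(3) 'dab': from fail(2)=17 chase 'b': 17 ⇒ 18;  out=∅∪out(18)=∅
  fail(8) 'cda': from fail(7)=1 chase 'a': 1 ⇒ 2;  out=∅∪out(2)=∅
  fail(14) 'bbb': from fail(13)=12 chase 'b': 12 ⇒ 13;  out=∅∪out(13)=∅
  fail(19) 'abb': from fail(18)=12 chase 'b': 12 ⇒ 13;  out=∅∪out(13)=∅
  fail(24) 'bdc': from fail(23)=1 chase 'c': 1→0 ⇒ 6;  out={4}∪out(6)={4}
  fail(4) 'dabc': from fail(3)=18 chase 'c': 18→12→0 ⇒ 6;  out=∅∪out(6)=∅
  fail(9) 'cdab': from fail(8)=2 chase 'b': 2 ⇒ 3;  out=∅∪out(3)=∅
  fail(15) 'bbbd': from fail(14)=13 chase 'd': 13→12 ⇒ 23;  out=∅∪out(23)=∅
  fail(20) 'abba': from fail(19)=13 chase 'a': 13→12→0 ⇒ 17;  out=∅∪out(17)=∅
  fail(5) 'dabca': from fail(4)=6 chase 'a': 6→0 ⇒ 17;  out={0}∪out(17)={0}
  fail(10) 'cdaba': from fail(9)=3 chase 'a': 3→18→12→0 ⇒ 17;  out=∅∪out(17)=∅
  fail(16) 'bbbdc': from fail(15)=23 chase 'c': 23 ⇒ 24;  out={2}∪out(24)={2,4}
  fail(21) 'abbad': from fail(20)=17 chase 'd': 17→0 ⇒ 1;  out=∅∪out(1)=∅
  fail(11) 'cdabab': from fail(10)=17 chase 'b': 17 ⇒ 18;  out={1}∪out(18)={1}
  fail(22) 'abbada': from fail(21)=1 chase 'a': 1 ⇒ 2;  out={3}∪out(2)={3}

Text stream:
pos 0 'c': at 6
pos 1 'a': at 17 (fail-walked)
pos 2 'c': at 6 (fail-walked)
pos 3 'd': at 7
pos 4 'a': at 8
pos 5 'b': at 9
pos 6 'a': at 10
pos 7 'b': at 11  → match P1@[2:7]
pos 8 'b': at 19 (fail-walked)
pos 9 'd': at 23 (fail-walked)
pos 10 'd': at 1 (fail-walked)
pos 11 'a': at 2
pos 12 'b': at 3
pos 13 'c': at 4
pos 14 'a': at 5  → match P0@[10:14]
pos 15 'b': at 18 (fail-walked)
pos 16 'a': at 17 (fail-walked)
pos 17 'a': at 17 (fail-walked)
pos 18 'b': at 18
pos 19 'b': at 19
pos 20 'a': at 20
pos 21 'd': at 21
pos 22 'a': at 22  → match P3@[17:22]
pos 23 'a': at 17 (fail-walked)
pos 24 'b': at 18
pos 25 'd': at 23 (fail-walked)
pos 26 'c': at 24  → match P4@[24:26]
pos 27 'b': at 12 (fail-walked)
pos 28 'd': at 23
pos 29 'c': at 24  → match P4@[27:29]
pos 30 'd': at 7 (fail-walked)
pos 31 'a': at 8
pos 32 'b': at 9
pos 33 'b': at 19 (fail-walked)
pos 34 'a': at 20
pos 35 'd': at 21
pos 36 'a': at 22  → match P3@[31:36]
pos 37 'b': at 3 (fail-walked)
pos 38 'd': at 23 (fail-walked)
pos 39 'c': at 24  → match P4@[37:39]
pos 40 'd': at 7 (fail-walked)
pos 41 'd': at 1 (fail-walked)
pos 42 'a': at 2
pos 43 'b': at 3
pos 44 'c': at 4
pos 45 'a': at 5  → match P0@[41:45]
pos 46 'c': at 6 (fail-walked)
pos 47 'd': at 7

Result: [[7,1],[14,0],[22,3],[26,4],[29,4],[36,3],[39,4],[45,0]]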